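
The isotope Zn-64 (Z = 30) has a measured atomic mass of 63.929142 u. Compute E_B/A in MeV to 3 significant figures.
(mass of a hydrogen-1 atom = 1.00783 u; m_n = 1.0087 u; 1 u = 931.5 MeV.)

8.76 MeV/nucleon

With 30 protons and 34 neutrons (A = 64):
Total constituent mass: 30 × 1.00783 + 34 × 1.0087 = 64.53070 u
The mass defect is 64.53070 − 63.929142 = 0.601558 u.
Binding energy = Δm·c² = 0.601558 × 931.5 MeV/u = 560.351 MeV
Per nucleon: 560.351 / 64 = 8.755 MeV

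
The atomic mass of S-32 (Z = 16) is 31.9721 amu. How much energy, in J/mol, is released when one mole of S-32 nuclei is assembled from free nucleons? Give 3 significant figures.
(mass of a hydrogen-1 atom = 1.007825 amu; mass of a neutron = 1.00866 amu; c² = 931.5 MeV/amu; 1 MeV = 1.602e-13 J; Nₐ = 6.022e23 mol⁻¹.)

2.62e+13 J/mol

With 16 protons and 16 neutrons (A = 32):
Total constituent mass: 16 × 1.007825 + 16 × 1.00866 = 32.263760 amu
The mass defect is 32.263760 − 31.9721 = 0.291660 amu.
Binding energy = Δm·c² = 0.291660 × 931.5 MeV/amu = 271.681 MeV
Per nucleus in joules: 271.681 MeV × 1.602e-13 J/MeV = 4.3523e-11 J
Per mole: 4.3523e-11 J × 6.022e23 mol⁻¹ = 2.6210e+13 J/mol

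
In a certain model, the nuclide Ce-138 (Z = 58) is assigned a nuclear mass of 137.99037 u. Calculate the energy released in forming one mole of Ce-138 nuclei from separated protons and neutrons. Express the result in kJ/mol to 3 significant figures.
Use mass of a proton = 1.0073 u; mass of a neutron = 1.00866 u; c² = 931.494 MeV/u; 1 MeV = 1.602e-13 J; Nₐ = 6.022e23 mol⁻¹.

1.01e+11 kJ/mol

The nucleus contains 58 protons and 138 − 58 = 80 neutrons.
Σm = 58·m_p + 80·m_n = 58.4234 + 80.69280 = 139.11620 u
The mass defect is 139.11620 − 137.99037 = 1.12583 u.
E_B = 1.12583 × 931.494 = 1048.70 MeV
Per nucleus in joules: 1048.70 MeV × 1.602e-13 J/MeV = 1.6800e-10 J
Per mole: 1.6800e-10 J × 6.022e23 mol⁻¹ = 1.0117e+14 J/mol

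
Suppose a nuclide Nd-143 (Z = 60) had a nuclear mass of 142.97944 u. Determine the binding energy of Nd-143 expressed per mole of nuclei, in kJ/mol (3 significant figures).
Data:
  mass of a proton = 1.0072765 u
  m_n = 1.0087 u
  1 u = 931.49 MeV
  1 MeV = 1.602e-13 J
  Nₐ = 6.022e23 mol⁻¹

1.06e+11 kJ/mol

Mass of separated nucleons = 60(1.0072765) + 83(1.0087) = 60.4365900 + 83.7221 = 144.1586900 u
Δm = 144.1586900 − 142.97944 = 1.1792500 u
Converting to energy: 1.1792500 u × 931.49 MeV/u = 1098.46 MeV
Per nucleus in joules: 1098.46 MeV × 1.602e-13 J/MeV = 1.7597e-10 J
Per mole: 1.7597e-10 J × 6.022e23 mol⁻¹ = 1.0597e+14 J/mol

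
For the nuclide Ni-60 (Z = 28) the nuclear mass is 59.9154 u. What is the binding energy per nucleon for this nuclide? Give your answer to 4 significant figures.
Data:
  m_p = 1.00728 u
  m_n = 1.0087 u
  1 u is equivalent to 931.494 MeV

Z = 28, so N = A − Z = 60 − 28 = 32.
Mass of separated nucleons = 28(1.00728) + 32(1.0087) = 28.20384 + 32.2784 = 60.48224 u
The mass defect is 60.48224 − 59.9154 = 0.56684 u.
E_B = 0.56684 × 931.494 = 528.008 MeV
Per nucleon: 528.008 / 60 = 8.800 MeV

8.800 MeV/nucleon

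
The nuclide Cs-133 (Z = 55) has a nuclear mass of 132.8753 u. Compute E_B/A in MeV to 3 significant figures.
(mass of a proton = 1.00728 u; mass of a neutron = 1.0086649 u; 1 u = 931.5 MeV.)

The nucleus contains 55 protons and 133 − 55 = 78 neutrons.
Mass of separated nucleons = 55(1.00728) + 78(1.0086649) = 55.40040 + 78.6758622 = 134.0762622 u
The mass defect is 134.0762622 − 132.8753 = 1.2009622 u.
Binding energy = Δm·c² = 1.2009622 × 931.5 MeV/u = 1118.70 MeV
Dividing by A = 133 gives 8.411 MeV per nucleon.

8.41 MeV/nucleon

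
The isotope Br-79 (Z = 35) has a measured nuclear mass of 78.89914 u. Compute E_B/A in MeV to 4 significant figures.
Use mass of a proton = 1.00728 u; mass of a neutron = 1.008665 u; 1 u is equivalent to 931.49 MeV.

Σm = 35·m_p + 44·m_n = 35.25480 + 44.381260 = 79.636060 u
The mass defect is 79.636060 − 78.89914 = 0.736920 u.
E_B = 0.736920 × 931.49 = 686.434 MeV
BE/A = 686.434 MeV / 79 = 8.689 MeV/nucleon

8.689 MeV/nucleon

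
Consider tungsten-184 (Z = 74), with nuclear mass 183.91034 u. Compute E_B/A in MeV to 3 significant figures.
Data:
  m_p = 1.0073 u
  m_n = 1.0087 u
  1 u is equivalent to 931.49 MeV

8.03 MeV/nucleon

With 74 protons and 110 neutrons (A = 184):
Mass of separated nucleons = 74(1.0073) + 110(1.0087) = 74.5402 + 110.9570 = 185.4972 u
The mass defect is 185.4972 − 183.91034 = 1.58686 u.
Binding energy = Δm·c² = 1.58686 × 931.49 MeV/u = 1478.14 MeV
Dividing by A = 184 gives 8.033 MeV per nucleon.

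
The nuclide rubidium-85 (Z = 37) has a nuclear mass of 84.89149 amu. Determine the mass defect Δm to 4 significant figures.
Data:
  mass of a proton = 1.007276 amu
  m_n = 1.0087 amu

Σm = 37·m_p + 48·m_n = 37.269212 + 48.4176 = 85.686812 amu
Δm = 85.686812 − 84.89149 = 0.795322 amu

0.7953 amu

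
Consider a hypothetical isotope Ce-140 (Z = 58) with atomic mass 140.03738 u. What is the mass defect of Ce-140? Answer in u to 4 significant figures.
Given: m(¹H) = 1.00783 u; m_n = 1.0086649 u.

With 58 protons and 82 neutrons (A = 140):
Mass of separated nucleons = 58(1.00783) + 82(1.0086649) = 58.45414 + 82.7105218 = 141.1646618 u
The mass defect is 141.1646618 − 140.03738 = 1.1272818 u.

1.127 u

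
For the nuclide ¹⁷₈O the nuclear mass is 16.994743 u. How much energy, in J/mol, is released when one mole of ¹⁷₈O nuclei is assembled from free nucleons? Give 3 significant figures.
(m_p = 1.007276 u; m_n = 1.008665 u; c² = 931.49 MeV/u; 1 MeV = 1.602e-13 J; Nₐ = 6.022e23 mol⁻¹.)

Z = 8, so N = A − Z = 17 − 8 = 9.
Mass of separated nucleons = 8(1.007276) + 9(1.008665) = 8.058208 + 9.077985 = 17.136193 u
Mass defect Δm = 17.136193 − 16.994743 = 0.141450 u
Binding energy = Δm·c² = 0.141450 × 931.49 MeV/u = 131.759 MeV
Per nucleus in joules: 131.759 MeV × 1.602e-13 J/MeV = 2.1108e-11 J
Per mole: 2.1108e-11 J × 6.022e23 mol⁻¹ = 1.2711e+13 J/mol

1.27e+13 J/mol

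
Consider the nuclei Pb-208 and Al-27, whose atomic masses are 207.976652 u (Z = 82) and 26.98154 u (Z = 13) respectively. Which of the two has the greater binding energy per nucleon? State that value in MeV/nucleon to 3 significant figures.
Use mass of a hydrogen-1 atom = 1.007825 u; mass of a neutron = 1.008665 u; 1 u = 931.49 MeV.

Al-27; 8.33 MeV/nucleon

Pb-208: Σm = 82(1.007825) + 126(1.008665) = 209.733440 u; Δm = 1.756788 u; E_B = 1636.4 MeV; E_B/A = 7.867 MeV
Al-27: Σm = 13(1.007825) + 14(1.008665) = 27.223035 u; Δm = 0.241495 u; E_B = 224.95 MeV; E_B/A = 8.331 MeV
Al-27 has the higher binding energy per nucleon, so it is the more tightly bound nucleus.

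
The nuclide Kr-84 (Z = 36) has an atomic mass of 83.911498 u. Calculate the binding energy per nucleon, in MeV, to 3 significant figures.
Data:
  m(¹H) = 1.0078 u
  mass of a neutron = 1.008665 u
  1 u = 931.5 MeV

With 36 protons and 48 neutrons (A = 84):
Σm = 36·m(¹H) + 48·m_n = 36.2808 + 48.415920 = 84.696720 u
Δm = 84.696720 − 83.911498 = 0.785222 u
Converting to energy: 0.785222 u × 931.5 MeV/u = 731.434 MeV
BE/A = 731.434 MeV / 84 = 8.708 MeV/nucleon

8.71 MeV/nucleon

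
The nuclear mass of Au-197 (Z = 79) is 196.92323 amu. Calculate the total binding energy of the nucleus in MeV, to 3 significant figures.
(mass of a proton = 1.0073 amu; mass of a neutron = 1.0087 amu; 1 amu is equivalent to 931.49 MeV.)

1560 MeV

Z = 79, so N = A − Z = 197 − 79 = 118.
Mass of separated nucleons = 79(1.0073) + 118(1.0087) = 79.5767 + 119.0266 = 198.6033 amu
Δm = 198.6033 − 196.92323 = 1.68007 amu
Converting to energy: 1.68007 amu × 931.49 MeV/amu = 1564.97 MeV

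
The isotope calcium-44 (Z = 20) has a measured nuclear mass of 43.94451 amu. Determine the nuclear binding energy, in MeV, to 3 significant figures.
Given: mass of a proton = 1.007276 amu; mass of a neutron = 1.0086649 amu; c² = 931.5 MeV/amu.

The nucleus contains 20 protons and 44 − 20 = 24 neutrons.
Mass of separated nucleons = 20(1.007276) + 24(1.0086649) = 20.145520 + 24.2079576 = 44.3534776 amu
Mass defect Δm = 44.3534776 − 43.94451 = 0.4089676 amu
E_B = 0.4089676 × 931.5 = 380.953 MeV

381 MeV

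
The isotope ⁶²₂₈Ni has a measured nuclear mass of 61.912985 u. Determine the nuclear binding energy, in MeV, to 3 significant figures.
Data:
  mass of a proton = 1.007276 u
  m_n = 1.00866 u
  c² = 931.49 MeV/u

545 MeV

The nucleus contains 28 protons and 62 − 28 = 34 neutrons.
Total constituent mass: 28 × 1.007276 + 34 × 1.00866 = 62.498168 u
Mass defect Δm = 62.498168 − 61.912985 = 0.585183 u
Converting to energy: 0.585183 u × 931.49 MeV/u = 545.092 MeV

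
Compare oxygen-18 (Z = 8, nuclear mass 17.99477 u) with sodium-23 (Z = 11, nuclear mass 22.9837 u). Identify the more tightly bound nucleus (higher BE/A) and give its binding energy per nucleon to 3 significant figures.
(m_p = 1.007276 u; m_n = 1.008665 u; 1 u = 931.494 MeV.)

sodium-23; 8.11 MeV/nucleon

oxygen-18: Σm = 8(1.007276) + 10(1.008665) = 18.144858 u; Δm = 0.150088 u; E_B = 139.81 MeV; E_B/A = 7.767 MeV
sodium-23: Σm = 11(1.007276) + 12(1.008665) = 23.184016 u; Δm = 0.200316 u; E_B = 186.59 MeV; E_B/A = 8.113 MeV
sodium-23 has the higher binding energy per nucleon, so it is the more tightly bound nucleus.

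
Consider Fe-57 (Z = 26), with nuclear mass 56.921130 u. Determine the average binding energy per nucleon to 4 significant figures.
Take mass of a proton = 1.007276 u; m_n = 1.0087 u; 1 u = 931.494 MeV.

The nucleus contains 26 protons and 57 − 26 = 31 neutrons.
Mass of separated nucleons = 26(1.007276) + 31(1.0087) = 26.189176 + 31.2697 = 57.458876 u
Mass defect Δm = 57.458876 − 56.921130 = 0.537746 u
Binding energy = Δm·c² = 0.537746 × 931.494 MeV/u = 500.907 MeV
Per nucleon: 500.907 / 57 = 8.788 MeV

8.788 MeV/nucleon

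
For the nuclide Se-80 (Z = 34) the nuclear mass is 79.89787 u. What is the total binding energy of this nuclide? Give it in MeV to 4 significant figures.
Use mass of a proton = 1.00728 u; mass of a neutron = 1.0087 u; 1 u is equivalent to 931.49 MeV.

The nucleus contains 34 protons and 80 − 34 = 46 neutrons.
Σm = 34·m_p + 46·m_n = 34.24752 + 46.4002 = 80.64772 u
Δm = 80.64772 − 79.89787 = 0.74985 u
E_B = 0.74985 × 931.49 = 698.478 MeV

698.5 MeV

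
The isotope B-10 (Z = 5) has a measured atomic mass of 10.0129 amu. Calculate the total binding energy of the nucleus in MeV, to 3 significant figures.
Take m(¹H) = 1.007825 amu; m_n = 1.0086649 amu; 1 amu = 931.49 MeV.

With 5 protons and 5 neutrons (A = 10):
Total constituent mass: 5 × 1.007825 + 5 × 1.0086649 = 10.0824495 amu
Δm = 10.0824495 − 10.0129 = 0.0695495 amu
Converting to energy: 0.0695495 amu × 931.49 MeV/amu = 64.7847 MeV

64.8 MeV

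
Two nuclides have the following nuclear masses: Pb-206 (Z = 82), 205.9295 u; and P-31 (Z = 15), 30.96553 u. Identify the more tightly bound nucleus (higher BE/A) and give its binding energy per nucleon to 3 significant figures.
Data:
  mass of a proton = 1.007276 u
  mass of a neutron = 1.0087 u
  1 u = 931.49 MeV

Pb-206: Σm = 82(1.007276) + 124(1.0087) = 207.675432 u; Δm = 1.745932 u; E_B = 1626.3 MeV; E_B/A = 7.8947 MeV
P-31: Σm = 15(1.007276) + 16(1.0087) = 31.248340 u; Δm = 0.282810 u; E_B = 263.43 MeV; E_B/A = 8.498 MeV
P-31 has the higher binding energy per nucleon, so it is the more tightly bound nucleus.

P-31; 8.50 MeV/nucleon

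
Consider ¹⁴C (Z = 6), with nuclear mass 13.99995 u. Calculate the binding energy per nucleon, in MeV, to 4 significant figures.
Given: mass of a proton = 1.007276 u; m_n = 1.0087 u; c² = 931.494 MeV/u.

The nucleus contains 6 protons and 14 − 6 = 8 neutrons.
Σm = 6·m_p + 8·m_n = 6.043656 + 8.0696 = 14.113256 u
The mass defect is 14.113256 − 13.99995 = 0.113306 u.
Converting to energy: 0.113306 u × 931.494 MeV/u = 105.544 MeV
Dividing by A = 14 gives 7.539 MeV per nucleon.

7.539 MeV/nucleon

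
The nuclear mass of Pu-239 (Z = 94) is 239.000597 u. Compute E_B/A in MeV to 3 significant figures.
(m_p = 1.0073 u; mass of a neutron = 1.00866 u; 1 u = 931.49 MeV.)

7.57 MeV/nucleon

The nucleus contains 94 protons and 239 − 94 = 145 neutrons.
Mass of separated nucleons = 94(1.0073) + 145(1.00866) = 94.6862 + 146.25570 = 240.94190 u
Mass defect Δm = 240.94190 − 239.000597 = 1.941303 u
Converting to energy: 1.941303 u × 931.49 MeV/u = 1808.30 MeV
BE/A = 1808.30 MeV / 239 = 7.566 MeV/nucleon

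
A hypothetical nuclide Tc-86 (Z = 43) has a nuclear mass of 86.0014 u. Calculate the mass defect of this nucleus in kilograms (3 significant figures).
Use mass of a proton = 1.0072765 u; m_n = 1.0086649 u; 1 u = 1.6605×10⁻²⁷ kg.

Mass of separated nucleons = 43(1.0072765) + 43(1.0086649) = 43.3128895 + 43.3725907 = 86.6854802 u
Mass defect Δm = 86.6854802 − 86.0014 = 0.6840802 u
In SI units: 0.6840802 u × 1.6605×10⁻²⁷ kg/u = 1.1359e-27 kg

1.14e-27 kg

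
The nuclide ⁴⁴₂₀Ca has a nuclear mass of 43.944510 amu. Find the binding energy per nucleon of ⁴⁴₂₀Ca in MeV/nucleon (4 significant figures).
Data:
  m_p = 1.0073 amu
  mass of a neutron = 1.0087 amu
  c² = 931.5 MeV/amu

8.686 MeV/nucleon

Σm = 20·m_p + 24·m_n = 20.1460 + 24.2088 = 44.3548 amu
Mass defect Δm = 44.3548 − 43.944510 = 0.410290 amu
Converting to energy: 0.410290 amu × 931.5 MeV/amu = 382.185 MeV
Per nucleon: 382.185 / 44 = 8.686 MeV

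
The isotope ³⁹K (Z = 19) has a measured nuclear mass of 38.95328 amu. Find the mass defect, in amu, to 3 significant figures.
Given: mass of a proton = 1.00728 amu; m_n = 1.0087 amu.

0.359 amu

The nucleus contains 19 protons and 39 − 19 = 20 neutrons.
Σm = 19·m_p + 20·m_n = 19.13832 + 20.1740 = 39.31232 amu
Mass defect Δm = 39.31232 − 38.95328 = 0.35904 amu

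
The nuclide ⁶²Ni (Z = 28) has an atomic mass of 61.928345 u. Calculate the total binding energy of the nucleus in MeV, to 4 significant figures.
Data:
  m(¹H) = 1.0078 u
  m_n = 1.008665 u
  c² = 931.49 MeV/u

Total constituent mass: 28 × 1.0078 + 34 × 1.008665 = 62.513010 u
Mass defect Δm = 62.513010 − 61.928345 = 0.584665 u
Binding energy = Δm·c² = 0.584665 × 931.49 MeV/u = 544.610 MeV

544.6 MeV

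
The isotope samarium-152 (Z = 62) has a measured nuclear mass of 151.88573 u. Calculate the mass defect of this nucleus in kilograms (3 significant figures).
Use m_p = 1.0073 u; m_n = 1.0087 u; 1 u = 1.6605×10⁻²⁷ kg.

Total constituent mass: 62 × 1.0073 + 90 × 1.0087 = 153.2356 u
Δm = 153.2356 − 151.88573 = 1.34987 u
In SI units: 1.34987 u × 1.6605×10⁻²⁷ kg/u = 2.2415e-27 kg

2.24e-27 kg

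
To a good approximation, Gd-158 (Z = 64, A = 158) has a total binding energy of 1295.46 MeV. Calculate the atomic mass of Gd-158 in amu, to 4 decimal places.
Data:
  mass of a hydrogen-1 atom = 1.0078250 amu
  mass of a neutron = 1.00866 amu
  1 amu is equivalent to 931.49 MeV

157.9241 amu

Mass defect = 1295.46 MeV / (931.49 MeV/amu) = 1.390740 amu
Constituent mass = 64(1.0078250) + 94(1.00866) = 159.3148400 amu
Atomic mass = 159.3148400 − 1.390740 = 157.9241000 amu ≈ 157.9241 amu (to 4 decimal places)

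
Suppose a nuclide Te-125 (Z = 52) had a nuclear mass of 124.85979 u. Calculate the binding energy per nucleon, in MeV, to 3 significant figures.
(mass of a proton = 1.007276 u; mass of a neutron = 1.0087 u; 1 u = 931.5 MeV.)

Mass of separated nucleons = 52(1.007276) + 73(1.0087) = 52.378352 + 73.6351 = 126.013452 u
Mass defect Δm = 126.013452 − 124.85979 = 1.153662 u
E_B = 1.153662 × 931.5 = 1074.64 MeV
Dividing by A = 125 gives 8.597 MeV per nucleon.

8.60 MeV/nucleon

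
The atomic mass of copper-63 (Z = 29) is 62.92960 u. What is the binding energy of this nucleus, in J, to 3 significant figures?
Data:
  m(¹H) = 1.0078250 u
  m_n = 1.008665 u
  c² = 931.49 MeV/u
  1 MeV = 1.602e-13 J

8.83e-11 J

Total constituent mass: 29 × 1.0078250 + 34 × 1.008665 = 63.5215350 u
Mass defect Δm = 63.5215350 − 62.92960 = 0.5919350 u
Converting to energy: 0.5919350 u × 931.49 MeV/u = 551.382 MeV
In joules: 551.382 MeV × 1.602e-13 J/MeV = 8.8331e-11 J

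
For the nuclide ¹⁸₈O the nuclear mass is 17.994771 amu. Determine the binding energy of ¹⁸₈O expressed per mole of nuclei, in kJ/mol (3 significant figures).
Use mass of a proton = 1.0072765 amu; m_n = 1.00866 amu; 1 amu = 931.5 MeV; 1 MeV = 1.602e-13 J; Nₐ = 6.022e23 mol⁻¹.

With 8 protons and 10 neutrons (A = 18):
Mass of separated nucleons = 8(1.0072765) + 10(1.00866) = 8.0582120 + 10.08660 = 18.1448120 amu
Mass defect Δm = 18.1448120 − 17.994771 = 0.1500410 amu
Converting to energy: 0.1500410 amu × 931.5 MeV/amu = 139.763 MeV
Per nucleus in joules: 139.763 MeV × 1.602e-13 J/MeV = 2.2390e-11 J
Per mole: 2.2390e-11 J × 6.022e23 mol⁻¹ = 1.3483e+13 J/mol

1.35e+10 kJ/mol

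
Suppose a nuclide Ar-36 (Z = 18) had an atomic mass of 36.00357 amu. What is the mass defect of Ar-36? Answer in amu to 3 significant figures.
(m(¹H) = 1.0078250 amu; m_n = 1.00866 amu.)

The nucleus contains 18 protons and 36 − 18 = 18 neutrons.
Σm = 18·m(¹H) + 18·m_n = 18.1408500 + 18.15588 = 36.2967300 amu
The mass defect is 36.2967300 − 36.00357 = 0.2931600 amu.

0.293 amu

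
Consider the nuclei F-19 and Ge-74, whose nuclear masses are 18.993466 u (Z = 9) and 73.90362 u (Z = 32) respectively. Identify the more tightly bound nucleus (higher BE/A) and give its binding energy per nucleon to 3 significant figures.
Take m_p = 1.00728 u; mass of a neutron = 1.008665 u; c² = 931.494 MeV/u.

Ge-74; 8.73 MeV/nucleon

F-19: Σm = 9(1.00728) + 10(1.008665) = 19.152170 u; Δm = 0.158704 u; E_B = 147.83 MeV; E_B/A = 7.781 MeV
Ge-74: Σm = 32(1.00728) + 42(1.008665) = 74.596890 u; Δm = 0.693270 u; E_B = 645.78 MeV; E_B/A = 8.727 MeV
Ge-74 has the higher binding energy per nucleon, so it is the more tightly bound nucleus.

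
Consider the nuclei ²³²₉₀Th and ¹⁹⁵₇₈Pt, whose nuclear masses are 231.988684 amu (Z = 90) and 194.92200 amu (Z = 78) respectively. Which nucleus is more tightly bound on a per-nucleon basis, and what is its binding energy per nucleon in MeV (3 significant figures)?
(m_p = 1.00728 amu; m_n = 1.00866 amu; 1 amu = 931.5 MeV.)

²³²₉₀Th: Σm = 90(1.00728) + 142(1.00866) = 233.88492 amu; Δm = 1.896236 amu; E_B = 1766.34 MeV; E_B/A = 7.614 MeV
¹⁹⁵₇₈Pt: Σm = 78(1.00728) + 117(1.00866) = 196.58106 amu; Δm = 1.65906 amu; E_B = 1545.4 MeV; E_B/A = 7.925 MeV
¹⁹⁵₇₈Pt has the higher binding energy per nucleon, so it is the more tightly bound nucleus.

¹⁹⁵₇₈Pt; 7.93 MeV/nucleon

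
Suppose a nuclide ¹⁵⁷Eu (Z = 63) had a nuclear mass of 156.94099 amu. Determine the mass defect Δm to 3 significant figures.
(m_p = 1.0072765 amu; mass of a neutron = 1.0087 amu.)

1.34 amu

Z = 63, so N = A − Z = 157 − 63 = 94.
Total constituent mass: 63 × 1.0072765 + 94 × 1.0087 = 158.2762195 amu
The mass defect is 158.2762195 − 156.94099 = 1.3352295 amu.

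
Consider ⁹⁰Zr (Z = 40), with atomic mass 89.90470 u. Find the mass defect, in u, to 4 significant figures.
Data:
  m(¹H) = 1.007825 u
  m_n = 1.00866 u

The nucleus contains 40 protons and 90 − 40 = 50 neutrons.
Total constituent mass: 40 × 1.007825 + 50 × 1.00866 = 90.746000 u
Mass defect Δm = 90.746000 − 89.90470 = 0.841300 u

0.8413 u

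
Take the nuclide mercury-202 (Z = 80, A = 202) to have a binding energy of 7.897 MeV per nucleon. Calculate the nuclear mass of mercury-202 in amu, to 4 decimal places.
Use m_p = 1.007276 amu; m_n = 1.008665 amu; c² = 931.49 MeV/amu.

201.9267 amu

Total binding energy = 202 × 7.897 = 1595.194 MeV
Mass defect = 1595.194 MeV / (931.49 MeV/amu) = 1.712519 amu
Constituent mass = 80(1.007276) + 122(1.008665) = 203.639210 amu
Nuclear mass = 203.639210 − 1.712519 = 201.926691 amu ≈ 201.9267 amu (to 4 decimal places)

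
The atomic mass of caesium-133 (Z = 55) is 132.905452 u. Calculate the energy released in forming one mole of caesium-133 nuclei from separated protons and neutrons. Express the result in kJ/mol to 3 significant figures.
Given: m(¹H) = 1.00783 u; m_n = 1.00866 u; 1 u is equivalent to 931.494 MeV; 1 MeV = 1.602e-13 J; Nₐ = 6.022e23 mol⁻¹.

Z = 55, so N = A − Z = 133 − 55 = 78.
Mass of separated nucleons = 55(1.00783) + 78(1.00866) = 55.43065 + 78.67548 = 134.10613 u
Δm = 134.10613 − 132.905452 = 1.200678 u
E_B = 1.200678 × 931.494 = 1118.42 MeV
Per nucleus in joules: 1118.42 MeV × 1.602e-13 J/MeV = 1.7917e-10 J
Per mole: 1.7917e-10 J × 6.022e23 mol⁻¹ = 1.0790e+14 J/mol

1.08e+11 kJ/mol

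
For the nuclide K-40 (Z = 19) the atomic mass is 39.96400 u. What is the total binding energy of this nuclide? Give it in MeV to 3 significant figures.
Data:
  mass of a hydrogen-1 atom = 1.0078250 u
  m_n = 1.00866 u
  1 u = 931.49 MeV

Total constituent mass: 19 × 1.0078250 + 21 × 1.00866 = 40.3305350 u
Mass defect Δm = 40.3305350 − 39.96400 = 0.3665350 u
Converting to energy: 0.3665350 u × 931.49 MeV/u = 341.424 MeV

341 MeV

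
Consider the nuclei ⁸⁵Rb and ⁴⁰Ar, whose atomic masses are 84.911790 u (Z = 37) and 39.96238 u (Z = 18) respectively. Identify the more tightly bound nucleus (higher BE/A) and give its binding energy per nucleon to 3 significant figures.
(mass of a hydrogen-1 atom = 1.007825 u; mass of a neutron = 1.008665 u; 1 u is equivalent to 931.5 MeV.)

⁸⁵Rb: Σm = 37(1.007825) + 48(1.008665) = 85.705445 u; Δm = 0.793655 u; E_B = 739.29 MeV; E_B/A = 8.698 MeV
⁴⁰Ar: Σm = 18(1.007825) + 22(1.008665) = 40.331480 u; Δm = 0.369100 u; E_B = 343.817 MeV; E_B/A = 8.595 MeV
⁸⁵Rb has the higher binding energy per nucleon, so it is the more tightly bound nucleus.

⁸⁵Rb; 8.70 MeV/nucleon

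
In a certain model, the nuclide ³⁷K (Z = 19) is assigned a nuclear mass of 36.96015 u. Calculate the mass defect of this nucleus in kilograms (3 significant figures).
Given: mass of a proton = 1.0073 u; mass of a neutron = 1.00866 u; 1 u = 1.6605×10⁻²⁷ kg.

5.55e-28 kg

With 19 protons and 18 neutrons (A = 37):
Mass of separated nucleons = 19(1.0073) + 18(1.00866) = 19.1387 + 18.15588 = 37.29458 u
Δm = 37.29458 − 36.96015 = 0.33443 u
In SI units: 0.33443 u × 1.6605×10⁻²⁷ kg/u = 5.5532e-28 kg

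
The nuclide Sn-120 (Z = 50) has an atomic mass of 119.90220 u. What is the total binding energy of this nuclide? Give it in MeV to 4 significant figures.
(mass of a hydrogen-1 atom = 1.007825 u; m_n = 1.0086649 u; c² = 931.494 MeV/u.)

1021 MeV

The nucleus contains 50 protons and 120 − 50 = 70 neutrons.
Mass of separated nucleons = 50(1.007825) + 70(1.0086649) = 50.391250 + 70.6065430 = 120.9977930 u
Δm = 120.9977930 − 119.90220 = 1.0955930 u
Binding energy = Δm·c² = 1.0955930 × 931.494 MeV/u = 1020.54 MeV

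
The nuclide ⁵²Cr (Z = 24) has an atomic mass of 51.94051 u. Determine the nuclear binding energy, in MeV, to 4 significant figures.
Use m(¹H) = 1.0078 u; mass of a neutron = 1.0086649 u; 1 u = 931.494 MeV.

455.8 MeV

With 24 protons and 28 neutrons (A = 52):
Σm = 24·m(¹H) + 28·m_n = 24.1872 + 28.2426172 = 52.4298172 u
The mass defect is 52.4298172 − 51.94051 = 0.4893072 u.
E_B = 0.4893072 × 931.494 = 455.787 MeV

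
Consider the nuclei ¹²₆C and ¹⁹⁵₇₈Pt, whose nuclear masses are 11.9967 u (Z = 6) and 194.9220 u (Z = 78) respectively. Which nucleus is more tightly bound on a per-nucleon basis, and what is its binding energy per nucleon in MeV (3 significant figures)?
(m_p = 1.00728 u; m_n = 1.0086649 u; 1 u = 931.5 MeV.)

¹²₆C: Σm = 6(1.00728) + 6(1.0086649) = 12.0956694 u; Δm = 0.0989694 u; E_B = 92.189996 MeV; E_B/A = 7.682 MeV
¹⁹⁵₇₈Pt: Σm = 78(1.00728) + 117(1.0086649) = 196.5816333 u; Δm = 1.6596333 u; E_B = 1545.9 MeV; E_B/A = 7.928 MeV
¹⁹⁵₇₈Pt has the higher binding energy per nucleon, so it is the more tightly bound nucleus.

¹⁹⁵₇₈Pt; 7.93 MeV/nucleon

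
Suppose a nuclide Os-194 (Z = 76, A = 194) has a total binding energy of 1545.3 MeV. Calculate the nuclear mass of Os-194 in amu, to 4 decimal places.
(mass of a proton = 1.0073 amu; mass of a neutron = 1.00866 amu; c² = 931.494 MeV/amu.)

193.9177 amu

Mass defect = 1545.3 MeV / (931.494 MeV/amu) = 1.658948 amu
Constituent mass = 76(1.0073) + 118(1.00866) = 195.57668 amu
Nuclear mass = 195.57668 − 1.658948 = 193.917732 amu ≈ 193.9177 amu (to 4 decimal places)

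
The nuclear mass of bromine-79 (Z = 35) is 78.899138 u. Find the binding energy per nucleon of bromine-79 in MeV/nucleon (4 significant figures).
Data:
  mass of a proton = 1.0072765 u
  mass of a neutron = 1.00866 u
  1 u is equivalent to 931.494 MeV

8.685 MeV/nucleon

Mass of separated nucleons = 35(1.0072765) + 44(1.00866) = 35.2546775 + 44.38104 = 79.6357175 u
The mass defect is 79.6357175 − 78.899138 = 0.7365795 u.
E_B = 0.7365795 × 931.494 = 686.119 MeV
BE/A = 686.119 MeV / 79 = 8.685 MeV/nucleon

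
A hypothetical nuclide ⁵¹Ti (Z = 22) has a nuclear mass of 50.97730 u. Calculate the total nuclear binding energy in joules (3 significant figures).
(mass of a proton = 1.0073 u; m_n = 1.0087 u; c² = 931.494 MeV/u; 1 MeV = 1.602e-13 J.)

6.50e-11 J

Z = 22, so N = A − Z = 51 − 22 = 29.
Σm = 22·m_p + 29·m_n = 22.1606 + 29.2523 = 51.4129 u
The mass defect is 51.4129 − 50.97730 = 0.43560 u.
Converting to energy: 0.43560 u × 931.494 MeV/u = 405.759 MeV
In joules: 405.759 MeV × 1.602e-13 J/MeV = 6.5003e-11 J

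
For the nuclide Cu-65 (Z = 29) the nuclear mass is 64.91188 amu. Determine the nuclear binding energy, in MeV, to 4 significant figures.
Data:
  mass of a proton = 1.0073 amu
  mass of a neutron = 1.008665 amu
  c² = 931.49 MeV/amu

Z = 29, so N = A − Z = 65 − 29 = 36.
Total constituent mass: 29 × 1.0073 + 36 × 1.008665 = 65.523640 amu
Mass defect Δm = 65.523640 − 64.91188 = 0.611760 amu
Binding energy = Δm·c² = 0.611760 × 931.49 MeV/amu = 569.848 MeV

569.8 MeV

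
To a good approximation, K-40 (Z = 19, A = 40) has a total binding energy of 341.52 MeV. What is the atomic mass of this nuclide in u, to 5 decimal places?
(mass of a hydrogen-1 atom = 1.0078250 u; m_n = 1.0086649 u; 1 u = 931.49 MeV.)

Mass defect = 341.52 MeV / (931.49 MeV/u) = 0.3666384 u
Constituent mass = 19(1.0078250) + 21(1.0086649) = 40.3306379 u
Atomic mass = 40.3306379 − 0.3666384 = 39.9639995 u ≈ 39.96400 u (to 5 decimal places)

39.96400 u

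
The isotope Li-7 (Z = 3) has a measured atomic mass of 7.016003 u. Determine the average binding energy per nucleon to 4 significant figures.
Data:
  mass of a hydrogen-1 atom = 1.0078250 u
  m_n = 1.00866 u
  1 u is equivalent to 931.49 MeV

5.604 MeV/nucleon

With 3 protons and 4 neutrons (A = 7):
Σm = 3·m(¹H) + 4·m_n = 3.0234750 + 4.03464 = 7.0581150 u
Mass defect Δm = 7.0581150 − 7.016003 = 0.0421120 u
E_B = 0.0421120 × 931.49 = 39.2269 MeV
Dividing by A = 7 gives 5.604 MeV per nucleon.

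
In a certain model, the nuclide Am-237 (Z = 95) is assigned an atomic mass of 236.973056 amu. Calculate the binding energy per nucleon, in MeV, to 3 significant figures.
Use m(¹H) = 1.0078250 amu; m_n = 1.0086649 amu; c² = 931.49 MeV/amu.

7.86 MeV/nucleon

With 95 protons and 142 neutrons (A = 237):
Σm = 95·m(¹H) + 142·m_n = 95.7433750 + 143.2304158 = 238.9737908 amu
Δm = 238.9737908 − 236.973056 = 2.0007348 amu
Binding energy = Δm·c² = 2.0007348 × 931.49 MeV/amu = 1863.66 MeV
Dividing by A = 237 gives 7.864 MeV per nucleon.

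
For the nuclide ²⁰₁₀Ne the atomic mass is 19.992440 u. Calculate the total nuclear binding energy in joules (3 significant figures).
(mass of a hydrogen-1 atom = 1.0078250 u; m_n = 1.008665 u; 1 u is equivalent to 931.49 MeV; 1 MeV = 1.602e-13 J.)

2.57e-11 J

Total constituent mass: 10 × 1.0078250 + 10 × 1.008665 = 20.1649000 u
The mass defect is 20.1649000 − 19.992440 = 0.1724600 u.
E_B = 0.1724600 × 931.49 = 160.645 MeV
In joules: 160.645 MeV × 1.602e-13 J/MeV = 2.5735e-11 J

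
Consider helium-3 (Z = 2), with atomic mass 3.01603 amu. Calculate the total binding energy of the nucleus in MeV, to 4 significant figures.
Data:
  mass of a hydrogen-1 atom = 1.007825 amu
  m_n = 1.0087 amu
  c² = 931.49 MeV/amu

Z = 2, so N = A − Z = 3 − 2 = 1.
Σm = 2·m(¹H) + 1·m_n = 2.015650 + 1.0087 = 3.024350 amu
Mass defect Δm = 3.024350 − 3.01603 = 0.008320 amu
Converting to energy: 0.008320 amu × 931.49 MeV/amu = 7.75000 MeV

7.750 MeV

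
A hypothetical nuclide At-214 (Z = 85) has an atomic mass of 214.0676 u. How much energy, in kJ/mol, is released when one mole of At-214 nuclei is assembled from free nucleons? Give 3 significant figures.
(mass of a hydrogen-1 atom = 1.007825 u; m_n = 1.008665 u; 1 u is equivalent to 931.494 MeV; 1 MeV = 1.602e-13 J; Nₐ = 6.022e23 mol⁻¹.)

Total constituent mass: 85 × 1.007825 + 129 × 1.008665 = 215.782910 u
Mass defect Δm = 215.782910 − 214.0676 = 1.715310 u
Binding energy = Δm·c² = 1.715310 × 931.494 MeV/u = 1597.80 MeV
Per nucleus in joules: 1597.80 MeV × 1.602e-13 J/MeV = 2.5597e-10 J
Per mole: 2.5597e-10 J × 6.022e23 mol⁻¹ = 1.5415e+14 J/mol

1.54e+11 kJ/mol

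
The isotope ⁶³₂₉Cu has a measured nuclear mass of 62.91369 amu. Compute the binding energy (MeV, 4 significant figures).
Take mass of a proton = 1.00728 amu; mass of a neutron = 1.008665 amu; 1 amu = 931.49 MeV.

551.5 MeV

Mass of separated nucleons = 29(1.00728) + 34(1.008665) = 29.21112 + 34.294610 = 63.505730 amu
The mass defect is 63.505730 − 62.91369 = 0.592040 amu.
Binding energy = Δm·c² = 0.592040 × 931.49 MeV/amu = 551.479 MeV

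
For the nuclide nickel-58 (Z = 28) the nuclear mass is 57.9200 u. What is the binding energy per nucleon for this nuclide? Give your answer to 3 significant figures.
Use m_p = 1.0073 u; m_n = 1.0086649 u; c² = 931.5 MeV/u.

Σm = 28·m_p + 30·m_n = 28.2044 + 30.2599470 = 58.4643470 u
Δm = 58.4643470 − 57.9200 = 0.5443470 u
Binding energy = Δm·c² = 0.5443470 × 931.5 MeV/u = 507.059 MeV
Dividing by A = 58 gives 8.742 MeV per nucleon.

8.74 MeV/nucleon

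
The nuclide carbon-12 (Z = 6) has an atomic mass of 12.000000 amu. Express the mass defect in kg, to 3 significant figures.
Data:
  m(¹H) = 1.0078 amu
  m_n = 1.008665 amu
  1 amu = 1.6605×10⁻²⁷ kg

With 6 protons and 6 neutrons (A = 12):
Total constituent mass: 6 × 1.0078 + 6 × 1.008665 = 12.098790 amu
Mass defect Δm = 12.098790 − 12.000000 = 0.098790 amu
In SI units: 0.098790 amu × 1.6605×10⁻²⁷ kg/amu = 1.6404e-28 kg

1.64e-28 kg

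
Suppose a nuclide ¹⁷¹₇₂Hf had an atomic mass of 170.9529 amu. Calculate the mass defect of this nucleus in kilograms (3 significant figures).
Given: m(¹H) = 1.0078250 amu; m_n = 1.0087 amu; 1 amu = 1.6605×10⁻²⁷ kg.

2.44e-27 kg

With 72 protons and 99 neutrons (A = 171):
Mass of separated nucleons = 72(1.0078250) + 99(1.0087) = 72.5634000 + 99.8613 = 172.4247000 amu
Mass defect Δm = 172.4247000 − 170.9529 = 1.4718000 amu
In SI units: 1.4718000 amu × 1.6605×10⁻²⁷ kg/amu = 2.4439e-27 kg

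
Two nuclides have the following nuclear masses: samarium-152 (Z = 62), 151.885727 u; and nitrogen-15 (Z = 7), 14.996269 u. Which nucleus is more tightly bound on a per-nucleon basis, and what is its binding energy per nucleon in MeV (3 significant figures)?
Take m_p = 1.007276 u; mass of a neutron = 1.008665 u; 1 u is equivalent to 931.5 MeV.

samarium-152: Σm = 62(1.007276) + 90(1.008665) = 153.230962 u; Δm = 1.345235 u; E_B = 1253.1 MeV; E_B/A = 8.244 MeV
nitrogen-15: Σm = 7(1.007276) + 8(1.008665) = 15.120252 u; Δm = 0.123983 u; E_B = 115.49 MeV; E_B/A = 7.699 MeV
samarium-152 has the higher binding energy per nucleon, so it is the more tightly bound nucleus.

samarium-152; 8.24 MeV/nucleon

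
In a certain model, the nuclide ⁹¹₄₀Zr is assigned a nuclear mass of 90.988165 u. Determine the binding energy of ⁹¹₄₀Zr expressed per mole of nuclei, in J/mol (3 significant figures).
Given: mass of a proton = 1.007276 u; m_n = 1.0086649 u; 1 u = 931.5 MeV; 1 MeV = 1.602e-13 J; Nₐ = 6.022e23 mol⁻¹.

6.69e+13 J/mol

With 40 protons and 51 neutrons (A = 91):
Mass of separated nucleons = 40(1.007276) + 51(1.0086649) = 40.291040 + 51.4419099 = 91.7329499 u
Mass defect Δm = 91.7329499 − 90.988165 = 0.7447849 u
E_B = 0.7447849 × 931.5 = 693.767 MeV
Per nucleus in joules: 693.767 MeV × 1.602e-13 J/MeV = 1.1114e-10 J
Per mole: 1.1114e-10 J × 6.022e23 mol⁻¹ = 6.6929e+13 J/mol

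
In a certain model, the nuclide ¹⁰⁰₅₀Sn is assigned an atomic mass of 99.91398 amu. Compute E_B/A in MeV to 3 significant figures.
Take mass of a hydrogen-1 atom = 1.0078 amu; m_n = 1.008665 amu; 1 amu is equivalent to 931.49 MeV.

8.47 MeV/nucleon

Z = 50, so N = A − Z = 100 − 50 = 50.
Mass of separated nucleons = 50(1.0078) + 50(1.008665) = 50.3900 + 50.433250 = 100.823250 amu
Mass defect Δm = 100.823250 − 99.91398 = 0.909270 amu
Binding energy = Δm·c² = 0.909270 × 931.49 MeV/amu = 846.976 MeV
BE/A = 846.976 MeV / 100 = 8.470 MeV/nucleon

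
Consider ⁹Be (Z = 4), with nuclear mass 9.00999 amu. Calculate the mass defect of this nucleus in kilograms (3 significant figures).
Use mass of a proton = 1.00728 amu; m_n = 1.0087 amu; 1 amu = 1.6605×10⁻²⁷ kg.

Total constituent mass: 4 × 1.00728 + 5 × 1.0087 = 9.07262 amu
The mass defect is 9.07262 − 9.00999 = 0.06263 amu.
In SI units: 0.06263 amu × 1.6605×10⁻²⁷ kg/amu = 1.0400e-28 kg

1.04e-28 kg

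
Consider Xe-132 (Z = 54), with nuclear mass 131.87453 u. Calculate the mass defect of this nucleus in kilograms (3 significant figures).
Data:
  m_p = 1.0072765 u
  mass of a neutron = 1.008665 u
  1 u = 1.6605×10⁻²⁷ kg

Total constituent mass: 54 × 1.0072765 + 78 × 1.008665 = 133.0688010 u
Mass defect Δm = 133.0688010 − 131.87453 = 1.1942710 u
In SI units: 1.1942710 u × 1.6605×10⁻²⁷ kg/u = 1.9831e-27 kg

1.98e-27 kg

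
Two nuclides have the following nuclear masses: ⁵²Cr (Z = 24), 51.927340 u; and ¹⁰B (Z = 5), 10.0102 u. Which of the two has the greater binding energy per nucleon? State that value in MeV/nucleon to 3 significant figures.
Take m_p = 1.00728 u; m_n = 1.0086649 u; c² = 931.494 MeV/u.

⁵²Cr; 8.78 MeV/nucleon

⁵²Cr: Σm = 24(1.00728) + 28(1.0086649) = 52.4173372 u; Δm = 0.4899972 u; E_B = 456.429 MeV; E_B/A = 8.777 MeV
¹⁰B: Σm = 5(1.00728) + 5(1.0086649) = 10.0797245 u; Δm = 0.0695245 u; E_B = 64.762 MeV; E_B/A = 6.476 MeV
⁵²Cr has the higher binding energy per nucleon, so it is the more tightly bound nucleus.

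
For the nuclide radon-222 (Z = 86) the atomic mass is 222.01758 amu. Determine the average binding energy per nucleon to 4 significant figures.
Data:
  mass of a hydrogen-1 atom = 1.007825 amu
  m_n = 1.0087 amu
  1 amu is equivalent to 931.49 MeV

7.714 MeV/nucleon

With 86 protons and 136 neutrons (A = 222):
Σm = 86·m(¹H) + 136·m_n = 86.672950 + 137.1832 = 223.856150 amu
The mass defect is 223.856150 − 222.01758 = 1.838570 amu.
Binding energy = Δm·c² = 1.838570 × 931.49 MeV/amu = 1712.61 MeV
Dividing by A = 222 gives 7.714 MeV per nucleon.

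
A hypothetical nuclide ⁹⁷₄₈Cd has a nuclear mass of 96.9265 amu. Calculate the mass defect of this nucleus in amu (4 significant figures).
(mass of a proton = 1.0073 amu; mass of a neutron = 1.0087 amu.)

Mass of separated nucleons = 48(1.0073) + 49(1.0087) = 48.3504 + 49.4263 = 97.7767 amu
Mass defect Δm = 97.7767 − 96.9265 = 0.8502 amu

0.8502 amu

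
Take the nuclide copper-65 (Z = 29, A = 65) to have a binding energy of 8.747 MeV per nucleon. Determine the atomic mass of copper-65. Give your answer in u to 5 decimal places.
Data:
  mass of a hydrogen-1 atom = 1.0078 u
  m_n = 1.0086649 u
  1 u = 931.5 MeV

Total binding energy = 65 × 8.747 = 568.555 MeV
Mass defect = 568.555 MeV / (931.5 MeV/u) = 0.6103650 u
Constituent mass = 29(1.0078) + 36(1.0086649) = 65.5381364 u
Atomic mass = 65.5381364 − 0.6103650 = 64.9277714 u ≈ 64.92777 u (to 5 decimal places)

64.92777 u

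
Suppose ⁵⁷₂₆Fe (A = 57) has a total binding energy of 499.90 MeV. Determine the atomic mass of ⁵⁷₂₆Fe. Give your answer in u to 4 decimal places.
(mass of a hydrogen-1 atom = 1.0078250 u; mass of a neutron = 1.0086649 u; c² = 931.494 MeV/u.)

Mass defect = 499.90 MeV / (931.494 MeV/u) = 0.536665 u
Constituent mass = 26(1.0078250) + 31(1.0086649) = 57.4720619 u
Atomic mass = 57.4720619 − 0.536665 = 56.9353969 u ≈ 56.9354 u (to 4 decimal places)

56.9354 u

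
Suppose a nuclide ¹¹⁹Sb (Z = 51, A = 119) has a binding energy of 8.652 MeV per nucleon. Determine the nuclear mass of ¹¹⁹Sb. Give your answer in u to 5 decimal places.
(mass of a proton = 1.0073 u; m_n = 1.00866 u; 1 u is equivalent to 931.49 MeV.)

118.85587 u

Total binding energy = 119 × 8.652 = 1029.588 MeV
Mass defect = 1029.588 MeV / (931.49 MeV/u) = 1.1053130 u
Constituent mass = 51(1.0073) + 68(1.00866) = 119.96118 u
Nuclear mass = 119.96118 − 1.1053130 = 118.8558670 u ≈ 118.85587 u (to 5 decimal places)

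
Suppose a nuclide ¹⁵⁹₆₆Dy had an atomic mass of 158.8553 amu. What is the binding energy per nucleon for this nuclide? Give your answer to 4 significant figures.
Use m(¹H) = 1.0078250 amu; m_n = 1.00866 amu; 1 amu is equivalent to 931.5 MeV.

8.592 MeV/nucleon

With 66 protons and 93 neutrons (A = 159):
Total constituent mass: 66 × 1.0078250 + 93 × 1.00866 = 160.3218300 amu
Δm = 160.3218300 − 158.8553 = 1.4665300 amu
Binding energy = Δm·c² = 1.4665300 × 931.5 MeV/amu = 1366.07 MeV
Dividing by A = 159 gives 8.592 MeV per nucleon.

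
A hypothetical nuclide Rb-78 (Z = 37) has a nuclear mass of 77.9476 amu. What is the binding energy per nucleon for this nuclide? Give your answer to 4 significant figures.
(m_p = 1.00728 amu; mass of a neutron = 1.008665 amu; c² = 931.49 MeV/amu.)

The nucleus contains 37 protons and 78 − 37 = 41 neutrons.
Total constituent mass: 37 × 1.00728 + 41 × 1.008665 = 78.624625 amu
Mass defect Δm = 78.624625 − 77.9476 = 0.677025 amu
Converting to energy: 0.677025 amu × 931.49 MeV/amu = 630.642 MeV
Per nucleon: 630.642 / 78 = 8.085 MeV

8.085 MeV/nucleon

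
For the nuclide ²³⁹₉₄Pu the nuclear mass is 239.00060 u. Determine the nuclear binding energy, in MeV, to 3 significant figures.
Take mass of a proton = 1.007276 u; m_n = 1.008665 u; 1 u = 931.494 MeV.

Z = 94, so N = A − Z = 239 − 94 = 145.
Mass of separated nucleons = 94(1.007276) + 145(1.008665) = 94.683944 + 146.256425 = 240.940369 u
Δm = 240.940369 − 239.00060 = 1.939769 u
Binding energy = Δm·c² = 1.939769 × 931.494 MeV/u = 1806.88 MeV

1810 MeV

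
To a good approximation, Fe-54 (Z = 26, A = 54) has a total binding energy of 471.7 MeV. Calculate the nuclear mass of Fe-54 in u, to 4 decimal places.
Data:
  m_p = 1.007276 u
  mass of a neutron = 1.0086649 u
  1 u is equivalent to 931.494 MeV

Mass defect = 471.7 MeV / (931.494 MeV/u) = 0.506391 u
Constituent mass = 26(1.007276) + 28(1.0086649) = 54.4317932 u
Nuclear mass = 54.4317932 − 0.506391 = 53.9254022 u ≈ 53.9254 u (to 4 decimal places)

53.9254 u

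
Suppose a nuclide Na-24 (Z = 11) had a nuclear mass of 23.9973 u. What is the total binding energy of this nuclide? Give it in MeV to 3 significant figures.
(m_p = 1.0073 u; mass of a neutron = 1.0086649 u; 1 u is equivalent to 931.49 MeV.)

182 MeV

With 11 protons and 13 neutrons (A = 24):
Σm = 11·m_p + 13·m_n = 11.0803 + 13.1126437 = 24.1929437 u
Mass defect Δm = 24.1929437 − 23.9973 = 0.1956437 u
Binding energy = Δm·c² = 0.1956437 × 931.49 MeV/u = 182.240 MeV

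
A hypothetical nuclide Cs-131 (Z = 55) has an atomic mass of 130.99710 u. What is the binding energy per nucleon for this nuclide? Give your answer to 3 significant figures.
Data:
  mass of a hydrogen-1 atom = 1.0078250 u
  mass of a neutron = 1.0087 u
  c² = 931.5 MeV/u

Z = 55, so N = A − Z = 131 − 55 = 76.
Mass of separated nucleons = 55(1.0078250) + 76(1.0087) = 55.4303750 + 76.6612 = 132.0915750 u
Δm = 132.0915750 − 130.99710 = 1.0944750 u
E_B = 1.0944750 × 931.5 = 1019.50 MeV
Per nucleon: 1019.50 / 131 = 7.782 MeV

7.78 MeV/nucleon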